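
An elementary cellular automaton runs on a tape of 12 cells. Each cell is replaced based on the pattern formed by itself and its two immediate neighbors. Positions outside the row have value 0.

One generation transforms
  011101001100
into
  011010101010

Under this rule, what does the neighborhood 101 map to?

1

At position 4 the neighborhood is 101; the next row has 1 there.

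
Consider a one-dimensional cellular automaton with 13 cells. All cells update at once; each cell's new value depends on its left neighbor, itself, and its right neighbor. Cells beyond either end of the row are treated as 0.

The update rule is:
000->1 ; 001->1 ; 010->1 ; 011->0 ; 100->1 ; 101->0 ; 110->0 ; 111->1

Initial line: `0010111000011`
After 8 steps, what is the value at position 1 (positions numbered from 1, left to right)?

0

1110010111100
0101110011011
1100101100000
0011100011111
1101011101110
0001001000101
1111111111101
0111111111001
position 1 holds 0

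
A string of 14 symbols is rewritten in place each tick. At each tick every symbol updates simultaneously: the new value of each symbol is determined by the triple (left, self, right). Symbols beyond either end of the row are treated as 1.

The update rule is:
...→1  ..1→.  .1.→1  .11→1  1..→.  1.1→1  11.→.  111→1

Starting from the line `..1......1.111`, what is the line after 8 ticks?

..111111111111

..1.1111.11111
..11111.111111
..1111.1111111
..111.11111111
..11.111111111
..1.1111111111
..111111111111
..111111111111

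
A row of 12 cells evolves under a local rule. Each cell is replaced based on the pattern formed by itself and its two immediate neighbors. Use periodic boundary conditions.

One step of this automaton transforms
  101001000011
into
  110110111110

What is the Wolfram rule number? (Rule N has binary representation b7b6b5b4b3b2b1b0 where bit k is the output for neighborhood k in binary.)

position 11: 111 → 0  (bit 7 = 0)
position 0: 110 → 1  (bit 6 = 1)
position 1: 101 → 1  (bit 5 = 1)
position 3: 100 → 1  (bit 4 = 1)
position 10: 011 → 1  (bit 3 = 1)
position 2: 010 → 0  (bit 2 = 0)
position 4: 001 → 1  (bit 1 = 1)
position 7: 000 → 1  (bit 0 = 1)
bits b7..b0 = 01111011 = 123

123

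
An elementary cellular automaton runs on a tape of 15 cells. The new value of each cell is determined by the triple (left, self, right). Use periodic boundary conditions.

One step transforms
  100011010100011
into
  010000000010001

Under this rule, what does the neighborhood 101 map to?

0

At position 6 the neighborhood is 101; the next row has 0 there.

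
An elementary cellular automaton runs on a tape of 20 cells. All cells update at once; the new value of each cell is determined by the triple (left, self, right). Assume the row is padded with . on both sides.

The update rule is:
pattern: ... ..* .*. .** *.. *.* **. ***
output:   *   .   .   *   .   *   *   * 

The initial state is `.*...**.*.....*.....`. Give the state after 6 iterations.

...*.***..***...****
**..****..***.*.****
**..****..****.*****
**..****..**********
**..****..**********  (fixed point — unchanged through iteration 6)

**..****..**********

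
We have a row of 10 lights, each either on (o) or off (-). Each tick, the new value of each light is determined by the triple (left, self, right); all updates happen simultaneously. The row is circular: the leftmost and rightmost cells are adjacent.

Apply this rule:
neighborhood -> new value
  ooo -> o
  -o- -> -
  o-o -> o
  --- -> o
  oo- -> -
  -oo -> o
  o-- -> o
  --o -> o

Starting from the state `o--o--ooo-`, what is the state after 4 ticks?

-oooo-o-oo

tick 1: -oo-oooo-o
tick 2: oo-oooo-o-
tick 3: o-oooo-o-o
tick 4: -oooo-o-oo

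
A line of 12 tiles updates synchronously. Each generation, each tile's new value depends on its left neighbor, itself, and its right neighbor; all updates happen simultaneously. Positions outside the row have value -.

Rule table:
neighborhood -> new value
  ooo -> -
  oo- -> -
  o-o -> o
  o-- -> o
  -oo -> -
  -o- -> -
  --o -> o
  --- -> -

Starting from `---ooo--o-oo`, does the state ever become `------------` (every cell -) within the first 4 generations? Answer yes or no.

generation 1: --o---oo-o--
generation 2: -o-o-o--o-o-
generation 3: o-o-o-oo-o-o
generation 4: -o-o-o--o-o-
generation 4 is -o-o-o--o-o-, still not uniform -

no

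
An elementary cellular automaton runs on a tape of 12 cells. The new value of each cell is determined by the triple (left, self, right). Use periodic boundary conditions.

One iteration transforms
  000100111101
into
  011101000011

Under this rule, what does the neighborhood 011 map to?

0

At position 6 the neighborhood is 011; the next row has 0 there.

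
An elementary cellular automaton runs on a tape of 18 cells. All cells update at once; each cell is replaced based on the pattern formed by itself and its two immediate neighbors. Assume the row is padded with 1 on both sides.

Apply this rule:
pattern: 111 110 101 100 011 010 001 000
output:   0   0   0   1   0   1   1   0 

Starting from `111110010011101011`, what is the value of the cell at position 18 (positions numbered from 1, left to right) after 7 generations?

0

000001111100001000
100010000010011101
010111000111100000
010000101000010001
011001101100111010
000110000011000010
101001000100100110
position 18 holds 0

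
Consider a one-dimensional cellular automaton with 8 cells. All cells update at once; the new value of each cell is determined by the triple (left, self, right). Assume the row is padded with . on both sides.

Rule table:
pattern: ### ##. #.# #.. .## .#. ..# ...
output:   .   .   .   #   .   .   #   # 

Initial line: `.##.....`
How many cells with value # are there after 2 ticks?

tick 1: #..#####
tick 2: .##.....
count of #: 2

2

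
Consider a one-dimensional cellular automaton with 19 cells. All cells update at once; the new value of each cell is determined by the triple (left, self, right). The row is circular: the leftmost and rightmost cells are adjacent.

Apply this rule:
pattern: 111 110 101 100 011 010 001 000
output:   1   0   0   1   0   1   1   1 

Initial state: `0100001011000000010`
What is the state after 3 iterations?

1111100010001111111

1111111000111111111
1111110111011111111
1111100010001111111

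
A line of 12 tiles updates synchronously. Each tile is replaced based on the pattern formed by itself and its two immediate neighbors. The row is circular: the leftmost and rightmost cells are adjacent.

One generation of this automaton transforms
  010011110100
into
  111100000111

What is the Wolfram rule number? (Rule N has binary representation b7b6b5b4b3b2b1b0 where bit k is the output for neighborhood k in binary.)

position 5: 111 → 0  (bit 7 = 0)
position 7: 110 → 0  (bit 6 = 0)
position 8: 101 → 0  (bit 5 = 0)
position 2: 100 → 1  (bit 4 = 1)
position 4: 011 → 0  (bit 3 = 0)
position 1: 010 → 1  (bit 2 = 1)
position 0: 001 → 1  (bit 1 = 1)
position 11: 000 → 1  (bit 0 = 1)
bits b7..b0 = 00010111 = 23

23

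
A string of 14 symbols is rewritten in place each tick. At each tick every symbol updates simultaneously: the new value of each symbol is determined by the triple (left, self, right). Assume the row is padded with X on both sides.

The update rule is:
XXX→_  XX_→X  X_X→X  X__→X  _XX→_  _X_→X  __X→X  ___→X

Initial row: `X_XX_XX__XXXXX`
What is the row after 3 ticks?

X_XX_XXX______

XX_XX_XXX_____
_XX_XX__XXXXXX
X_XX_XXX______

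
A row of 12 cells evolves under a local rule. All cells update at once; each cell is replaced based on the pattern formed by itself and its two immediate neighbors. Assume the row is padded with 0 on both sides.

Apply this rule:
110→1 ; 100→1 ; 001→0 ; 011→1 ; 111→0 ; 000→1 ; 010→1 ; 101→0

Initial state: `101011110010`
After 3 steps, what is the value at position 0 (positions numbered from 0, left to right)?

101010011011
101011011011
101011011011
position 0 holds 1

1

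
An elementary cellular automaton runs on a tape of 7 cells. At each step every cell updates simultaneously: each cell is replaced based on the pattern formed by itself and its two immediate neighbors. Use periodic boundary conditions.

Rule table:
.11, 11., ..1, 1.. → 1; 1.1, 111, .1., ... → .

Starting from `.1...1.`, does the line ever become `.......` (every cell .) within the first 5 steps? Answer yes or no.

no

1.1.1.1
1.....1
11...11
.11.11.
111.111
step 5 is 111.111, still not uniform .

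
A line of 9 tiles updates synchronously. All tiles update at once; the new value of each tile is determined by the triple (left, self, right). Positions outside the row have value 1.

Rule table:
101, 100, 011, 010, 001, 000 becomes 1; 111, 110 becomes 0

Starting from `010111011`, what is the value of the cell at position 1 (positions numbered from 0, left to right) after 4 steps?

0

111100110
000011101
111110011
000001110
position 1 holds 0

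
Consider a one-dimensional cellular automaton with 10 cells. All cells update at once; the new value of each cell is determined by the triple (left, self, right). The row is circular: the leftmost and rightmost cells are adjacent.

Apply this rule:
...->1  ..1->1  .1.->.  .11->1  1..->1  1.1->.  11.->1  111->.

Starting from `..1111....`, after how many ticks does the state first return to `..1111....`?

tick 1: 111..11111
tick 2: ..1111....

2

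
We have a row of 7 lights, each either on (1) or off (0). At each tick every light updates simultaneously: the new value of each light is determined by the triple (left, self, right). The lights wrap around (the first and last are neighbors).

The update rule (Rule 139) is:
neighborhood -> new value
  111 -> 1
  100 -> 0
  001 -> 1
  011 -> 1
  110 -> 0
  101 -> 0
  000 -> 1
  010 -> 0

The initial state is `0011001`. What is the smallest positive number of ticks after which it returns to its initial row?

tick 1: 0110010
tick 2: 1100100
tick 3: 1001001
tick 4: 0010011
tick 5: 0100110
tick 6: 1001100
tick 7: 0011001

7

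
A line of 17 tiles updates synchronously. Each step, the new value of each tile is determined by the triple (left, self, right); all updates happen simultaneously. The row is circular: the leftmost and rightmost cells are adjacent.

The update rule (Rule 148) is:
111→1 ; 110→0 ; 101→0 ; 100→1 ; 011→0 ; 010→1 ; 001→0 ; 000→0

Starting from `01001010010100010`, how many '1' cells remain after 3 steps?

6

01101011010110011
00001000010001000
00001100011001100
count of 1: 6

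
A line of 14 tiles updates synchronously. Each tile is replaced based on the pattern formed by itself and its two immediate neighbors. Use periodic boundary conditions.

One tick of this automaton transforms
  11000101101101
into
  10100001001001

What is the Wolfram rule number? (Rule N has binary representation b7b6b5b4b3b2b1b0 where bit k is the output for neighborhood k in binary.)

152

position 0: 111 → 1  (bit 7 = 1)
position 1: 110 → 0  (bit 6 = 0)
position 6: 101 → 0  (bit 5 = 0)
position 2: 100 → 1  (bit 4 = 1)
position 7: 011 → 1  (bit 3 = 1)
position 5: 010 → 0  (bit 2 = 0)
position 4: 001 → 0  (bit 1 = 0)
position 3: 000 → 0  (bit 0 = 0)
bits b7..b0 = 10011000 = 152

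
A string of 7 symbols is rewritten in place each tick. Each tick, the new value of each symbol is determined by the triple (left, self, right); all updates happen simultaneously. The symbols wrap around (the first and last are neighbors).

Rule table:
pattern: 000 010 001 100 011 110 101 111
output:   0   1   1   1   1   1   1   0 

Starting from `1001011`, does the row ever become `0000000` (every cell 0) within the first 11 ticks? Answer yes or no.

yes

1111110
1000011
1100110
1111111
0000000
all cells are 0 at tick 5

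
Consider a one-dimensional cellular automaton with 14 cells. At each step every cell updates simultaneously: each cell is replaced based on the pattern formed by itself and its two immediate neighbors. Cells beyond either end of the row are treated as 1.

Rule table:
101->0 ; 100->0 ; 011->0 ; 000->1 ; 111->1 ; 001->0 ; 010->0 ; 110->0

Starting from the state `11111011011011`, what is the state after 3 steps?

11110000000001
11100111111100
11000011111000

11000011111000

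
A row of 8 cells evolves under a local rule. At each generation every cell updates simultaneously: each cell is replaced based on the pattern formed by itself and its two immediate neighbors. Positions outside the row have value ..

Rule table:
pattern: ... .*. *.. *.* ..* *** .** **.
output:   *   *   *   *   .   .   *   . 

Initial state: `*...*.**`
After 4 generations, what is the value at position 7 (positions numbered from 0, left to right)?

generation 1: ***.***.
generation 2: *..**..*
generation 3: **.*.*.*
generation 4: *.******
position 7 holds *

*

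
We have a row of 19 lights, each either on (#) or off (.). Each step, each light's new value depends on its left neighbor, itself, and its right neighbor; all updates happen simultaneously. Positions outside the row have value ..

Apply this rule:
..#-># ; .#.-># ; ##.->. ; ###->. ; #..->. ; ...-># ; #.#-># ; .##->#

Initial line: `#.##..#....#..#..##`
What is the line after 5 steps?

#...##..##..##..##.

###..##.####.##.##.
#...##.##...##.##..
#.###.##..###.##..#
###..##..##..##..##
#...##..##..##..##.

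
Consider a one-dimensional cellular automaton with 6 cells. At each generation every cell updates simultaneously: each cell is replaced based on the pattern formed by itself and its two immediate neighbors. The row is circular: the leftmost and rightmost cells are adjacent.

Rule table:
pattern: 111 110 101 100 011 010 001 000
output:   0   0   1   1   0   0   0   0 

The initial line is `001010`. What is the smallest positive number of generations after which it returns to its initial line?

6

000101
100010
010001
101000
010100
001010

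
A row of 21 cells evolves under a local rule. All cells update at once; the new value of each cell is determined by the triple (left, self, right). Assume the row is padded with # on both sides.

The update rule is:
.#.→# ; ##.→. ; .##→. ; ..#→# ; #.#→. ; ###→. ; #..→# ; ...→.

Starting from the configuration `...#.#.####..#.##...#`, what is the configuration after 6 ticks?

.##....###...#....#.#

#.##.#.....###...#.#.
.....##...#...#.##.#.
#...#..#.###.##....#.
.#.#####.......#..##.
.#......#.....####...
.##....###...#....#.#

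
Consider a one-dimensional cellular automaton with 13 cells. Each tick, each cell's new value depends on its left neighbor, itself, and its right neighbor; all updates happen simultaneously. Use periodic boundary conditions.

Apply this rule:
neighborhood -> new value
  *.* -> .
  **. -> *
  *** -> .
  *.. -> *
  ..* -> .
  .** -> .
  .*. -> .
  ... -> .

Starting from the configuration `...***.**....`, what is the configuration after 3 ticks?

.....*..**...
......*..**..
.......*..**.

.......*..**.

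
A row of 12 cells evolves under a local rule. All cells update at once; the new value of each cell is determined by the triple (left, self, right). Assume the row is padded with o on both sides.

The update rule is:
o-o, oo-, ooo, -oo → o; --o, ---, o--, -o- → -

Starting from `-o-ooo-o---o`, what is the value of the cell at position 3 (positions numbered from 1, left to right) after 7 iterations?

iteration 1: o-ooooo----o
iteration 2: ooooooo----o
iteration 3: ooooooo----o  (fixed point — unchanged through iteration 7)
position 3 holds o

o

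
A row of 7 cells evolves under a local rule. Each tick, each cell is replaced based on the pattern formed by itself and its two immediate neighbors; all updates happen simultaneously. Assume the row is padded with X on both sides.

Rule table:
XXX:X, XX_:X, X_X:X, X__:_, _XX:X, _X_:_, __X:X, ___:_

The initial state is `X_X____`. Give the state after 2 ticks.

XX___XX

XX____X
XX___XX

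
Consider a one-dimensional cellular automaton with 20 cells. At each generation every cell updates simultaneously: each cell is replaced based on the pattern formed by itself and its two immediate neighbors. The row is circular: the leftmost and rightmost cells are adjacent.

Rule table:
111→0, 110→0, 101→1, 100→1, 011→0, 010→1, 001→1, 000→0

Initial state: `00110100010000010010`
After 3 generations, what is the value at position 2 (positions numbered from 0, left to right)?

0

01001110111000111111
11110001000101000000
00001011101111100001
position 2 holds 0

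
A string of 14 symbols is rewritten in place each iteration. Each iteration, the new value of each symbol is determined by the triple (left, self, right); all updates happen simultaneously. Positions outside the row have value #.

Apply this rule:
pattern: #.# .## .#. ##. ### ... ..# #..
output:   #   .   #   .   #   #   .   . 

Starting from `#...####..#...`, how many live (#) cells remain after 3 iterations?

9

..#..##...#.#.
..#.....#.####
..#.###.##.###
count of #: 9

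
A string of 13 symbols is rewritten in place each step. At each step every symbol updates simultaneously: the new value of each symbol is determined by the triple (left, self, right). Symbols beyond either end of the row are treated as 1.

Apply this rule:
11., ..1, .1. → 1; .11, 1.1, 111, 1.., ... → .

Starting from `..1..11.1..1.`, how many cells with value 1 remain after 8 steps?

step 1: .11.1.1.1.11.
step 2: ..1.1.1.1..1.
step 3: .11.1.1.1.11.  (repeats step 1; period 2)
step 8: ..1.1.1.1..1.
count of 1: 5

5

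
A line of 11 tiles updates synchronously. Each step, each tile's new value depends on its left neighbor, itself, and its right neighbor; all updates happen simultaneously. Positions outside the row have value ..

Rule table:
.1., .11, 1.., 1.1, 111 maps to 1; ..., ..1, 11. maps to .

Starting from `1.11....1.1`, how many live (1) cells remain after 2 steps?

111.1...111
11.111..11.
count of 1: 7

7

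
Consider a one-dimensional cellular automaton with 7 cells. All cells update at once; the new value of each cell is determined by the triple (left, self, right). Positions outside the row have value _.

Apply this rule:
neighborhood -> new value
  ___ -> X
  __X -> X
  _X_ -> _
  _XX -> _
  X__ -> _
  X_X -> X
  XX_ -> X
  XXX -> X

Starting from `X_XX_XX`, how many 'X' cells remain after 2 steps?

4

_X_XX_X
X_X_XX_
count of X: 4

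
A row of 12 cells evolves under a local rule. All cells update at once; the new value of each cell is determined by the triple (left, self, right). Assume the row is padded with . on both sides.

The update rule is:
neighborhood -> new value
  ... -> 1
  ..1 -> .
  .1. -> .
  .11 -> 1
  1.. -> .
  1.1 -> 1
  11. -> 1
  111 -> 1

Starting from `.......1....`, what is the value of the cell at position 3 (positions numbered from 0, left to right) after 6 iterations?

1

iteration 1: 111111...111
iteration 2: 111111.1.111
iteration 3: 1111111.1111
iteration 4: 111111111111
iteration 5: 111111111111  (fixed point — unchanged through iteration 6)
position 3 holds 1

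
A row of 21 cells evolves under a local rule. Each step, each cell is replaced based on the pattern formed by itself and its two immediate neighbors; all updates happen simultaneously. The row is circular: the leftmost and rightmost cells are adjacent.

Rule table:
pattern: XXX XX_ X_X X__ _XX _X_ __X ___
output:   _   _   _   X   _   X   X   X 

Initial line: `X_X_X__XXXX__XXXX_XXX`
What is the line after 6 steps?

XXX____XXXX__XXXXXXXX

__X_XXX____XX________
XXX____XXXX__XXXXXXXX
___XXXX____XX________
XXX____XXXX__XXXXXXXX  (repeats step 2; period 2)
step 6: XXX____XXXX__XXXXXXXX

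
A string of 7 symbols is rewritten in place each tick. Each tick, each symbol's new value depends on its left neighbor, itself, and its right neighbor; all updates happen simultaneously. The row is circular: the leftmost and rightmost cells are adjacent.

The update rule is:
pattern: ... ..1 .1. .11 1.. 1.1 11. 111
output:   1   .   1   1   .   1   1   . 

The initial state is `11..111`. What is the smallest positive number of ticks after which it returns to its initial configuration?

3

.1..1..
.1..1.1
11..111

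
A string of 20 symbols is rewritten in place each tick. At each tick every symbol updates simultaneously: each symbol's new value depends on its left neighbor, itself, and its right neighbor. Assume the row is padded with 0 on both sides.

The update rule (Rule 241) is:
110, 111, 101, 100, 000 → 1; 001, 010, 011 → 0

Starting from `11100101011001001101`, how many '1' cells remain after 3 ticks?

01110010101100100110
00111001010110010011
10011100101011001001
count of 1: 10

10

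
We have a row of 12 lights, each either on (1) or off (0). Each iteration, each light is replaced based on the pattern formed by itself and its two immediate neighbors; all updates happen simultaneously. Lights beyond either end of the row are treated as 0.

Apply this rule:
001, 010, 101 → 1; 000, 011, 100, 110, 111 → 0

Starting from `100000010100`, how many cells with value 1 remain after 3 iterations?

3

100000111100
100001000000
100011000000
count of 1: 3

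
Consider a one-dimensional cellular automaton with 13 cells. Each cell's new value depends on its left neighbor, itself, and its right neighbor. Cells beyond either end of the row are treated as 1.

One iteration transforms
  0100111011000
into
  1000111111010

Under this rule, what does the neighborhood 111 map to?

At position 5 the neighborhood is 111; the next row has 1 there.

1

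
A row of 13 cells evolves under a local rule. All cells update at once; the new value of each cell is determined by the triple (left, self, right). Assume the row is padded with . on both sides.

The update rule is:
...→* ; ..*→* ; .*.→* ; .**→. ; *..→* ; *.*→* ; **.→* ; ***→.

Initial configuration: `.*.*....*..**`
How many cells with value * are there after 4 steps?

4

***********.*
..........***
**********..*
.........****
count of *: 4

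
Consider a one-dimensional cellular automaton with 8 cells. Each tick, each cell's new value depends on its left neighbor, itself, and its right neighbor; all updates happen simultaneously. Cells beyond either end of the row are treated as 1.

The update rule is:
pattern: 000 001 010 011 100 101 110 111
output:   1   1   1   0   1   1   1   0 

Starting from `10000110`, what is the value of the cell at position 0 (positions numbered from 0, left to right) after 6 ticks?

0

tick 1: 11111011
tick 2: 00001100
tick 3: 11110111
tick 4: 00011000
tick 5: 11101111
tick 6: 00110000
position 0 holds 0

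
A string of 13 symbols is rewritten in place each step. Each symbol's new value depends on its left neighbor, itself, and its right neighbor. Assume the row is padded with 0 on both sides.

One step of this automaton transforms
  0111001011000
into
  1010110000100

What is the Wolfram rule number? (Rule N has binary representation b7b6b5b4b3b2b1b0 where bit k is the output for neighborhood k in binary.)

position 2: 111 → 1  (bit 7 = 1)
position 3: 110 → 0  (bit 6 = 0)
position 7: 101 → 0  (bit 5 = 0)
position 4: 100 → 1  (bit 4 = 1)
position 1: 011 → 0  (bit 3 = 0)
position 6: 010 → 0  (bit 2 = 0)
position 0: 001 → 1  (bit 1 = 1)
position 11: 000 → 0  (bit 0 = 0)
bits b7..b0 = 10010010 = 146

146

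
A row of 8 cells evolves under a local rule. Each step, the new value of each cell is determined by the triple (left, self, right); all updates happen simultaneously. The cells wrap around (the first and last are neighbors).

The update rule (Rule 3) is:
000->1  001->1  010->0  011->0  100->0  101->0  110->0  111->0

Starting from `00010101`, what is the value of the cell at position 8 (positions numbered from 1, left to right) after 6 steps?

1

01100000
10001111
00110000
11000111
00011000
11100011
position 8 holds 1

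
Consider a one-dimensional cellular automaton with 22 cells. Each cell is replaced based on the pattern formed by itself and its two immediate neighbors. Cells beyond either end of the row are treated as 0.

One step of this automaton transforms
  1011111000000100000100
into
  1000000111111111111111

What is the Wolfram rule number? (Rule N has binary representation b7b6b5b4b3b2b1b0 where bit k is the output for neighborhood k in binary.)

23

position 3: 111 → 0  (bit 7 = 0)
position 6: 110 → 0  (bit 6 = 0)
position 1: 101 → 0  (bit 5 = 0)
position 7: 100 → 1  (bit 4 = 1)
position 2: 011 → 0  (bit 3 = 0)
position 0: 010 → 1  (bit 2 = 1)
position 12: 001 → 1  (bit 1 = 1)
position 8: 000 → 1  (bit 0 = 1)
bits b7..b0 = 00010111 = 23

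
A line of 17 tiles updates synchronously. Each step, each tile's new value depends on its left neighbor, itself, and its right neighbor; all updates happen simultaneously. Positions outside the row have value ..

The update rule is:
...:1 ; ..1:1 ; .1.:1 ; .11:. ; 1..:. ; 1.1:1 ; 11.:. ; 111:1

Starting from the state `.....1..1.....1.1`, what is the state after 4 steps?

step 1: 111111.11.1111111
step 2: .1111.1..1.11111.
step 3: 1.11.11.111.111..
step 4: 11..1..1.1.1.1..1

11..1..1.1.1.1..1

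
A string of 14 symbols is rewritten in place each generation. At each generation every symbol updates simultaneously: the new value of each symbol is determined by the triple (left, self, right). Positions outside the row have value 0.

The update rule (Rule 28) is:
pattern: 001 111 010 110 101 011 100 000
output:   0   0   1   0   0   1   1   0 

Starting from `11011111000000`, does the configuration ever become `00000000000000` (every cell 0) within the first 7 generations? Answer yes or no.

no

generation 1: 10010000100000
generation 2: 11011000110000
generation 3: 10010100101000
generation 4: 11010110101100
generation 5: 10010100101010
generation 6: 11010110101011
generation 7: 10010100101010
generation 7 is 10010100101010, still not uniform 0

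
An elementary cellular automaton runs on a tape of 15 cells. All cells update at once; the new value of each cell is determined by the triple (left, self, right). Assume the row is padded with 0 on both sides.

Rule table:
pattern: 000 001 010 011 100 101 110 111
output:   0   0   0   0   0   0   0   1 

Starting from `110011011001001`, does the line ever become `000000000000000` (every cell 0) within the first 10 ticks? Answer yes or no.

yes

000000000000000
all cells are 0 at tick 1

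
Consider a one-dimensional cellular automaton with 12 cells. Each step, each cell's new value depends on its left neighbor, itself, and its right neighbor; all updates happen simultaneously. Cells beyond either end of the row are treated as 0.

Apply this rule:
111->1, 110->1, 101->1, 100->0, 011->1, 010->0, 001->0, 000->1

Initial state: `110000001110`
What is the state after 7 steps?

111111111110

step 1: 110111101110
step 2: 111111111110
step 3: 111111111110  (fixed point — unchanged through step 7)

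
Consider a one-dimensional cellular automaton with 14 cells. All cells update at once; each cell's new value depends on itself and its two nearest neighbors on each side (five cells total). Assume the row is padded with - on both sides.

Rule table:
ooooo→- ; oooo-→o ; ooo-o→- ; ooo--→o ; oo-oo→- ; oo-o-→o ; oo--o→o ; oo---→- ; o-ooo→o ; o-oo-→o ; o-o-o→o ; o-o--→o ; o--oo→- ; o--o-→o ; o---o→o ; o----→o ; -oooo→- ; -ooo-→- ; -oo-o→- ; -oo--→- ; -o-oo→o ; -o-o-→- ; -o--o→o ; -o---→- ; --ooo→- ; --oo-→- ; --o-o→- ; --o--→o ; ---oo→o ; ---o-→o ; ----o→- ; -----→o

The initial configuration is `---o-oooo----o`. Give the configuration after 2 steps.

step 1: o-o-oo-oo-o-oo
step 2: --ooo--o-oooo-

--ooo--o-oooo-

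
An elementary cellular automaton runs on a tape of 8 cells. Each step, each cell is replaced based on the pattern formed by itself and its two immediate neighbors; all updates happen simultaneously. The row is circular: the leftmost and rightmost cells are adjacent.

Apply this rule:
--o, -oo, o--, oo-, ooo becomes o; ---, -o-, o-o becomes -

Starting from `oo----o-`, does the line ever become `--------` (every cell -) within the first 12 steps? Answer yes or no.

ooo--o--
ooooo-oo
ooooo-oo  (fixed point — unchanged through step 12)
step 12 is ooooo-oo, still not uniform -

no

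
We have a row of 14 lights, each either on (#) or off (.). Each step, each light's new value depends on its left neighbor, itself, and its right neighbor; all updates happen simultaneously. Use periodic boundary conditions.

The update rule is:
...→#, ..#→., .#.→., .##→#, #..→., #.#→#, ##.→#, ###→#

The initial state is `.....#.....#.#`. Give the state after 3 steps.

.####.####.###

.###...###..#.
.###.#.###....
.####.####.###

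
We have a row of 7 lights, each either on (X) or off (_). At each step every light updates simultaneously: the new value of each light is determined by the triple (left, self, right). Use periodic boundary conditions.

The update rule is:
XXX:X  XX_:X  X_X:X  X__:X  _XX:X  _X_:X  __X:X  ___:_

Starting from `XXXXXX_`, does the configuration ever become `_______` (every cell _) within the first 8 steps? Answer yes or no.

XXXXXXX
XXXXXXX  (fixed point — unchanged through step 8)
step 8 is XXXXXXX, still not uniform _

no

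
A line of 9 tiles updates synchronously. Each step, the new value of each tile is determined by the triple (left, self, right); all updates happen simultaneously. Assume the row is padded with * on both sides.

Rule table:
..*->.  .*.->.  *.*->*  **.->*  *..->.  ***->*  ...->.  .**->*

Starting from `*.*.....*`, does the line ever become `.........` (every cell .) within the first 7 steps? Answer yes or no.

no

**......*
**......*  (fixed point — unchanged through step 7)
step 7 is **......*, still not uniform .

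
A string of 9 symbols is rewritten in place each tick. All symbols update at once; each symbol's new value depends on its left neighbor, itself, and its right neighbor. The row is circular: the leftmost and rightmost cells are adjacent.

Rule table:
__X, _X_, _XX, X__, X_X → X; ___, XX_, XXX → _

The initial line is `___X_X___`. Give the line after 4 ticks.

__XXXXX__

tick 1: __XXXXX__
tick 2: _XX____X_
tick 3: XX_X__XXX
tick 4: __XXXXX__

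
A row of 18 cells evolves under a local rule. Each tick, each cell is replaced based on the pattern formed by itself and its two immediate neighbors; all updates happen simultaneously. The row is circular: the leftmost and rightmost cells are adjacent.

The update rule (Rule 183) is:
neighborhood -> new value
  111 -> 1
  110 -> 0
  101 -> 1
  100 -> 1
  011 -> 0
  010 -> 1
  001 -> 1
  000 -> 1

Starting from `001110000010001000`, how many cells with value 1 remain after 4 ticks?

16

tick 1: 110101111111111111
tick 2: 101110111111111111
tick 3: 010101011111111111
tick 4: 111111101111111110
count of 1: 16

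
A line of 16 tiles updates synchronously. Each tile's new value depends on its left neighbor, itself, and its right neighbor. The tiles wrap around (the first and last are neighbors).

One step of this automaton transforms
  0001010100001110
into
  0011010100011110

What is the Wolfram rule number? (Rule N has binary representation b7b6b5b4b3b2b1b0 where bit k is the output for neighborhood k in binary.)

206

position 13: 111 → 1  (bit 7 = 1)
position 14: 110 → 1  (bit 6 = 1)
position 4: 101 → 0  (bit 5 = 0)
position 8: 100 → 0  (bit 4 = 0)
position 12: 011 → 1  (bit 3 = 1)
position 3: 010 → 1  (bit 2 = 1)
position 2: 001 → 1  (bit 1 = 1)
position 0: 000 → 0  (bit 0 = 0)
bits b7..b0 = 11001110 = 206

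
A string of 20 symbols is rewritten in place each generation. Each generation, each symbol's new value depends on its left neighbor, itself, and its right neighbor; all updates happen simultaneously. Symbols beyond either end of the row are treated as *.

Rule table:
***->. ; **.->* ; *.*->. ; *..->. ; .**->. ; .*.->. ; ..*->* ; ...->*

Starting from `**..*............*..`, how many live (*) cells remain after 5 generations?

10

.*.*..***********..*
.....*..........*.*.
.****..*********....
....*.*........*.***
.***....*******.....
count of *: 10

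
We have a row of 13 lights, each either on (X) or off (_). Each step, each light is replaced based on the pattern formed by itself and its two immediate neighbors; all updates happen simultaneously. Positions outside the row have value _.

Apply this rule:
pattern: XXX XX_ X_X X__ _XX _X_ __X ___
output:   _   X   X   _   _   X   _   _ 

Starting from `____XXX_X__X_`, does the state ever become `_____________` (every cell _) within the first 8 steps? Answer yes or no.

______XXX__X_
________X__X_
________X__X_  (fixed point — unchanged through step 8)
step 8 is ________X__X_, still not uniform _

no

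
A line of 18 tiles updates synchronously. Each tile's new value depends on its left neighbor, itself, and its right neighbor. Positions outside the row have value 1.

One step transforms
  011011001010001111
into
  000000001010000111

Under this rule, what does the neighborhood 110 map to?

At position 2 the neighborhood is 110; the next row has 0 there.

0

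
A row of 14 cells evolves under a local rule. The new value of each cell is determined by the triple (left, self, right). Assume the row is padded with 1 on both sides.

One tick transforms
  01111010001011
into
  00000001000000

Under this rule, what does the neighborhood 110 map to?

0

At position 4 the neighborhood is 110; the next row has 0 there.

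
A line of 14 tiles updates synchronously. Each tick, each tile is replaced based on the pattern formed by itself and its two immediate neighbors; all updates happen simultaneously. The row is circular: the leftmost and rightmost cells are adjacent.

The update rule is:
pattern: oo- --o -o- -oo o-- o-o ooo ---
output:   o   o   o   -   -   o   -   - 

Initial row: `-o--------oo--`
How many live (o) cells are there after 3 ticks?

6

oo-------o-o--
-o------oooo-o
oo-----o---ooo
count of o: 6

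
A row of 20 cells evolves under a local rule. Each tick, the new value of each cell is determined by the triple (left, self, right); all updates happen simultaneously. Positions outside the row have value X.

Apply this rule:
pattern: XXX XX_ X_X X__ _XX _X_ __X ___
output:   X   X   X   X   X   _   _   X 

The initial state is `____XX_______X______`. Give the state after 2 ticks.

XXXXXXXXXXXXX_XXXXXX

XXX_XXXXXXXX__XXXXX_
XXXXXXXXXXXXX_XXXXXX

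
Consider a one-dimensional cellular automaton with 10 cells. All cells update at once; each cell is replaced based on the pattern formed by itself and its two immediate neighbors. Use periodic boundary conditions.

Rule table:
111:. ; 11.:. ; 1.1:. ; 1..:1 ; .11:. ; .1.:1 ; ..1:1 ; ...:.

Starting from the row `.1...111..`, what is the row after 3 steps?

step 1: 111.1...1.
step 2: ....11.11.
step 3: ...1.....1

...1.....1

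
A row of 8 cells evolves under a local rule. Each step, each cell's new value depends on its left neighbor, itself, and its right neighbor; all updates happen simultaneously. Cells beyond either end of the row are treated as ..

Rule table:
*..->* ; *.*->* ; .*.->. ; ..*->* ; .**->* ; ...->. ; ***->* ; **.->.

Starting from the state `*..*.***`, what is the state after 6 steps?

.**.***.
**.***.*
*.***.*.
.***.*.*
***.*.*.
**.*.*.*

**.*.*.*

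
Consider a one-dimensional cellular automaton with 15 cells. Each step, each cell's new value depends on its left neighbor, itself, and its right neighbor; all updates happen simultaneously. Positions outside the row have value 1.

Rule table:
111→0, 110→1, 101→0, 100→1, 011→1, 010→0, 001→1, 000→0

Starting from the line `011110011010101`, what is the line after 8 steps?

001000000000100

010011111000001
001110001100011
111011011110110
001011010010110
110011001100110
011111111111110
010000000000010
001000000000100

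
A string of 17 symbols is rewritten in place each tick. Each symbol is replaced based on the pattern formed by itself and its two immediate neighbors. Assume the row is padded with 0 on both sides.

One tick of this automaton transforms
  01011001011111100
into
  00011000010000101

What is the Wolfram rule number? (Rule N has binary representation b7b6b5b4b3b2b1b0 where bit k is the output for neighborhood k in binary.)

position 10: 111 → 0  (bit 7 = 0)
position 4: 110 → 1  (bit 6 = 1)
position 2: 101 → 0  (bit 5 = 0)
position 5: 100 → 0  (bit 4 = 0)
position 3: 011 → 1  (bit 3 = 1)
position 1: 010 → 0  (bit 2 = 0)
position 0: 001 → 0  (bit 1 = 0)
position 16: 000 → 1  (bit 0 = 1)
bits b7..b0 = 01001001 = 73

73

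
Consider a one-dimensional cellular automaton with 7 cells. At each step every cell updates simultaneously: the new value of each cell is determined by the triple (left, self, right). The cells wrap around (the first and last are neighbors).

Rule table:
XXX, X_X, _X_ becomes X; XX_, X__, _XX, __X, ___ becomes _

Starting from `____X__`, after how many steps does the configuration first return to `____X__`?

1

step 1: ____X__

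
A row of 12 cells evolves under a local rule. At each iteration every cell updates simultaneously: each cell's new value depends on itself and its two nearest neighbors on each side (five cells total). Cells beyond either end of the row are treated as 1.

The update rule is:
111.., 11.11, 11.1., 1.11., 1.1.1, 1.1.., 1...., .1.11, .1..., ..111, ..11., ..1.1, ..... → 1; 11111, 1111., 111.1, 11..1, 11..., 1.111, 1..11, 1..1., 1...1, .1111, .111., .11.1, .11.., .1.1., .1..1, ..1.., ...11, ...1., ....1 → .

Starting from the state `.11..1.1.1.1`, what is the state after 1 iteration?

11...1.1.11.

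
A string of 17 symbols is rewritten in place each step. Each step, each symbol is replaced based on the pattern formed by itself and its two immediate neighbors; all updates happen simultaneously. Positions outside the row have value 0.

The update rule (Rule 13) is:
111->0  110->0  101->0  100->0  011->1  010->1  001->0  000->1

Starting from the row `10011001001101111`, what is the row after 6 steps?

step 1: 10010001001001000
step 2: 10010101001001011
step 3: 10010101001001010
step 4: 10010101001001010  (fixed point — unchanged through step 6)

10010101001001010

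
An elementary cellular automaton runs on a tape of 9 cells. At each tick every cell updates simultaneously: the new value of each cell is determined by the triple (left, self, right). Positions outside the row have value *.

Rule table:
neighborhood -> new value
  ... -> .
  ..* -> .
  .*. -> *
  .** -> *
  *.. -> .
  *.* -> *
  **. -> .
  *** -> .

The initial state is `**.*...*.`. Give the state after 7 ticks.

..*....**

..**...**
..*....*.
..*....**
..*....*.  (repeats tick 2; period 2)
tick 7: ..*....**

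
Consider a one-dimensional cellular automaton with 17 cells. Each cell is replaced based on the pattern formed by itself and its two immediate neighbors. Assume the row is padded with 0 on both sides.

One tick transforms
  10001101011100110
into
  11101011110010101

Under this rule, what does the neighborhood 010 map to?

1

At position 0 the neighborhood is 010; the next row has 1 there.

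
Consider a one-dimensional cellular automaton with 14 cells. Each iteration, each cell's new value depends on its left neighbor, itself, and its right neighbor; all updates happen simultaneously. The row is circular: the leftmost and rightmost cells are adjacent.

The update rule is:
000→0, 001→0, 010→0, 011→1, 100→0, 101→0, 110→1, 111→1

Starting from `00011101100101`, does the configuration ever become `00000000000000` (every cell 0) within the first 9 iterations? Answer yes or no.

00011101100000
00011101100000  (fixed point — unchanged through iteration 9)
iteration 9 is 00011101100000, still not uniform 0

no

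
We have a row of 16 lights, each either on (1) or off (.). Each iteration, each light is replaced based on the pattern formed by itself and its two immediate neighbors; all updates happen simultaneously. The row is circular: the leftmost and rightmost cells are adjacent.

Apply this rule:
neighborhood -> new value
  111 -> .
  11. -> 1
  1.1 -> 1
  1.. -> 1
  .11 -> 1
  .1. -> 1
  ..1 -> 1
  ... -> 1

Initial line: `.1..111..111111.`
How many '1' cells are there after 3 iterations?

11

11111.1111....11
....111..111111.
11111.1111....11
count of 1: 11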